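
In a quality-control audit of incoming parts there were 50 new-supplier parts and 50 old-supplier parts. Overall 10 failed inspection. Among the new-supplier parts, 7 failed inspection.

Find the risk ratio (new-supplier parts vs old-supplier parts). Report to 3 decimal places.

RR: 2.333

new-supplier parts without the outcome: 50 − 7 = 43
old-supplier parts with the outcome: 10 − 7 = 3
old-supplier parts without the outcome: 50 − 3 = 47
risk, new-supplier parts = 7/50 = 0.1400
risk, old-supplier parts = 3/50 = 0.0600
RR = 0.1400 / 0.0600 = 2.333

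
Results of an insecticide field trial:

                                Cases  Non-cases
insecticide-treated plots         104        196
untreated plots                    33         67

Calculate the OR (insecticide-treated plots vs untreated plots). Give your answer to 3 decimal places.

OR = (104 × 67) / (196 × 33) = 6968/6468 ≈ 1.077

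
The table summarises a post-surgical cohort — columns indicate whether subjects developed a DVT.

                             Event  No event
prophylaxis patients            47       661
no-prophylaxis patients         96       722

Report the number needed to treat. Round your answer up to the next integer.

20

risk, prophylaxis patients = 47/708 = 0.066384
risk, no-prophylaxis patients = 96/818 = 0.117359
absolute risk difference = 0.050975
1 / 0.050975 = 19.617 → round up → 20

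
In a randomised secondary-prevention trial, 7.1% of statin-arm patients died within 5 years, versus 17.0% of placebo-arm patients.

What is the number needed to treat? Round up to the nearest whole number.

NNT = 11

absolute risk difference = 0.099000
1 / 0.099000 = 10.101 → round up → 11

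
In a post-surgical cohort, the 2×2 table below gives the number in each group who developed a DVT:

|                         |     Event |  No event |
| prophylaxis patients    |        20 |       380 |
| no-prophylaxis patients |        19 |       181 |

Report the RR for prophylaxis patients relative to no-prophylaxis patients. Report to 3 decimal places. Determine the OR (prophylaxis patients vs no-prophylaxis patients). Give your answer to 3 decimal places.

risk, prophylaxis patients = 20/400 = 0.0500
risk, no-prophylaxis patients = 19/200 = 0.0950
RR = 0.0500 / 0.0950 = 0.526
odds, prophylaxis patients = 20/380 = 0.0526
odds, no-prophylaxis patients = 19/181 = 0.1050
OR = 0.0526 / 0.1050 = 0.501

RR = 0.526; OR = 0.501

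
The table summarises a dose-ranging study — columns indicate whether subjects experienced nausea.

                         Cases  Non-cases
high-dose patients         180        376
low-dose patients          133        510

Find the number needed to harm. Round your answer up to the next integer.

risk, high-dose patients = 180/556 = 0.323741
risk, low-dose patients = 133/643 = 0.206843
absolute risk difference = 0.116898
1 / 0.116898 = 8.554 → round up → 9

NNH ≈ 9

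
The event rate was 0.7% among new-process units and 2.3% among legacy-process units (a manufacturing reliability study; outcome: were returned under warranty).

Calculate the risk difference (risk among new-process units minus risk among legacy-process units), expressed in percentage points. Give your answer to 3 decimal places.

RD ≈ -1.600

risk difference = 0.00700 − 0.02300 = -0.01600 → -1.600 percentage points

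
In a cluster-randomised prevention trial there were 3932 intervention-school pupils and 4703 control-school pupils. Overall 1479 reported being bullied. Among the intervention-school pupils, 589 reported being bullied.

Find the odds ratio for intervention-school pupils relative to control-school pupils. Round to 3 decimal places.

0.755

intervention-school pupils without the outcome: 3932 − 589 = 3343
control-school pupils with the outcome: 1479 − 589 = 890
control-school pupils without the outcome: 4703 − 890 = 3813
odds, intervention-school pupils = 589/3343 = 0.1762
odds, control-school pupils = 890/3813 = 0.2334
OR = 0.1762 / 0.2334 = 0.755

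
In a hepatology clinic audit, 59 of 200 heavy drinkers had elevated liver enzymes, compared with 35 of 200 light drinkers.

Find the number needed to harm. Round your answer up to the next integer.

9

risk, heavy drinkers = 59/200 = 0.295000
risk, light drinkers = 35/200 = 0.175000
absolute risk difference = 0.120000
1 / 0.120000 = 8.333 → round up → 9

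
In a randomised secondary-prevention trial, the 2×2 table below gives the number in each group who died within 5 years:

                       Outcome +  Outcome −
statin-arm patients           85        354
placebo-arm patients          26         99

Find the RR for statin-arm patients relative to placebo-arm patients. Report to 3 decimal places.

0.931

risk, statin-arm patients = 85/439 = 0.1936
risk, placebo-arm patients = 26/125 = 0.2080
RR = 0.1936 / 0.2080 = 0.931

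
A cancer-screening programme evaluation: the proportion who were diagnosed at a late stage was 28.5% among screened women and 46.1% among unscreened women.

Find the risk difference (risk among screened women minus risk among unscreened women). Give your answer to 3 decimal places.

risk difference = 0.2850 − 0.4610 = -0.176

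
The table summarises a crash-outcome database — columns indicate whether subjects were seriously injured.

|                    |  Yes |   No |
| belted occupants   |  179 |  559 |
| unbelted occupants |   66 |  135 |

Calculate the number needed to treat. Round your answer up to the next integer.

risk, belted occupants = 179/738 = 0.242547
risk, unbelted occupants = 66/201 = 0.328358
absolute risk difference = 0.085811
1 / 0.085811 = 11.654 → round up → 12

NNT = 12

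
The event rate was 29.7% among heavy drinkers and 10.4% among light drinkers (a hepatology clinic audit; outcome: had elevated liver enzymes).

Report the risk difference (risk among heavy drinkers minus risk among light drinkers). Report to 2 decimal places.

risk difference = 0.2970 − 0.1040 = 0.19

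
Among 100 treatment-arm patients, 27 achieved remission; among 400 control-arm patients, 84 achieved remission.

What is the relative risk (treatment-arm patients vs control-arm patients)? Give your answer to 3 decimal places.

1.286

risk, treatment-arm patients = 27/100 = 0.2700
risk, control-arm patients = 84/400 = 0.2100
RR = 0.2700 / 0.2100 = 1.286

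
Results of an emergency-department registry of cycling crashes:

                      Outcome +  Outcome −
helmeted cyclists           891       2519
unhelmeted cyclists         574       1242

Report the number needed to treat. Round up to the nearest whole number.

19

risk, helmeted cyclists = 891/3410 = 0.261290
risk, unhelmeted cyclists = 574/1816 = 0.316079
absolute risk difference = 0.054789
1 / 0.054789 = 18.252 → round up → 19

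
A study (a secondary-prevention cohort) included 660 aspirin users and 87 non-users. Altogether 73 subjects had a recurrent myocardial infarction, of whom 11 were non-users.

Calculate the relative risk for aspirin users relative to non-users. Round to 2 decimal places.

aspirin users with the outcome: 73 − 11 = 62
aspirin users without the outcome: 660 − 62 = 598
non-users without the outcome: 87 − 11 = 76
risk, aspirin users = 62/660 = 0.0939
risk, non-users = 11/87 = 0.1264
RR = 0.0939 / 0.1264 = 0.74

0.74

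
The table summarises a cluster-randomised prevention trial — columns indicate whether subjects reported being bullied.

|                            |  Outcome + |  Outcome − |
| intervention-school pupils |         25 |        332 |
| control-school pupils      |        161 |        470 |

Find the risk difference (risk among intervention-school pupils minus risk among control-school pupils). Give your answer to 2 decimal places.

risk, intervention-school pupils = 25/357 = 0.0700
risk, control-school pupils = 161/631 = 0.2552
risk difference = 0.0700 − 0.2552 = -0.19

-0.19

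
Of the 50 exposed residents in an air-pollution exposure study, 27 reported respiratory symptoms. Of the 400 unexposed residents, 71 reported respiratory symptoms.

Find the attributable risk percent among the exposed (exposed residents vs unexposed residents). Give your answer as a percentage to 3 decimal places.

risk, exposed residents = 27/50 = 0.5400
risk, unexposed residents = 71/400 = 0.1775
AR% = (0.5400 − 0.1775) / 0.5400 = 0.6713 → 67.130%

67.130%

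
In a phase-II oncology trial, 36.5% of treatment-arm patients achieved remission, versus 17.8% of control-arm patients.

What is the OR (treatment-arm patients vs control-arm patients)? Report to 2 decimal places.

OR: 2.65

odds, treatment-arm patients = 0.3650/0.6350 = 0.5748
odds, control-arm patients = 0.1780/0.8220 = 0.2165
OR = 0.5748 / 0.2165 = 2.65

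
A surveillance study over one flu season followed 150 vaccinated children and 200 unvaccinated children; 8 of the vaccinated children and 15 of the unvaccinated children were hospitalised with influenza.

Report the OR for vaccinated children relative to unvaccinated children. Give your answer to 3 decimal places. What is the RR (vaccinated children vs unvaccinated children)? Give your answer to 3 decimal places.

OR = 0.695; RR = 0.711

OR = (8 × 185) / (142 × 15) = 1480/2130 ≈ 0.695
risk, vaccinated children = 8/150 = 0.0533
risk, unvaccinated children = 15/200 = 0.0750
RR = 0.0533 / 0.0750 = 0.711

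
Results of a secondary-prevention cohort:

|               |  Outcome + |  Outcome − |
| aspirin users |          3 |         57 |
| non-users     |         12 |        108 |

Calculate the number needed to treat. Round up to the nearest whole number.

risk, aspirin users = 3/60 = 0.050000
risk, non-users = 12/120 = 0.100000
absolute risk difference = 0.050000
1 / 0.050000 = 20.000 → round up → 20

20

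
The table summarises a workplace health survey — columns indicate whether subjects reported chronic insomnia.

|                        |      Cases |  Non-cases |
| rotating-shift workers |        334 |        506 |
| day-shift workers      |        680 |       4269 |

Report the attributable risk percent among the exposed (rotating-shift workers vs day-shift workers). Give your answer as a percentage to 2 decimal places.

AR%: 65.44%

risk, rotating-shift workers = 334/840 = 0.3976
risk, day-shift workers = 680/4949 = 0.1374
AR% = (0.3976 − 0.1374) / 0.3976 = 0.6544 → 65.44%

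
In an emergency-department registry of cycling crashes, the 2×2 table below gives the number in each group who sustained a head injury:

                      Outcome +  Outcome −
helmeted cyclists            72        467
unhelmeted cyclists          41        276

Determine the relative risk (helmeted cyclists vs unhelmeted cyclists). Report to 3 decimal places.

risk, helmeted cyclists = 72/539 = 0.1336
risk, unhelmeted cyclists = 41/317 = 0.1293
RR = 0.1336 / 0.1293 = 1.033

1.033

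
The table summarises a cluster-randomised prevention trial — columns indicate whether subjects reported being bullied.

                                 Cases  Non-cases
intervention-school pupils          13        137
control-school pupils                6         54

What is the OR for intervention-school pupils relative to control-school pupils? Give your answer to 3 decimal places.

OR = (13 × 54) / (137 × 6) = 702/822 ≈ 0.854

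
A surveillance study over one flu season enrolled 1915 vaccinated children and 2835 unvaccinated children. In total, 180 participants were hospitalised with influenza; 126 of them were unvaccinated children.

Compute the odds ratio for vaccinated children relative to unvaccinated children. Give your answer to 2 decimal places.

vaccinated children with the outcome: 180 − 126 = 54
vaccinated children without the outcome: 1915 − 54 = 1861
unvaccinated children without the outcome: 2835 − 126 = 2709
OR = (54 × 2709) / (1861 × 126) = 146286/234486 ≈ 0.62

OR: 0.62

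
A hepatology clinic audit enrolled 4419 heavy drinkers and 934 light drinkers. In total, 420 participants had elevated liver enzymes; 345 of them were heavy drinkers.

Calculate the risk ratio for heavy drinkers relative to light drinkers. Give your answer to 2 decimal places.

heavy drinkers without the outcome: 4419 − 345 = 4074
light drinkers with the outcome: 420 − 345 = 75
light drinkers without the outcome: 934 − 75 = 859
risk, heavy drinkers = 345/4419 = 0.0781
risk, light drinkers = 75/934 = 0.0803
RR = 0.0781 / 0.0803 = 0.97

0.97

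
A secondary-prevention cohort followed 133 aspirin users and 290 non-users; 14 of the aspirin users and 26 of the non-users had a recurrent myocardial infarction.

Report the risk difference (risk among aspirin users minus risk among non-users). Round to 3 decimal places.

risk, aspirin users = 14/133 = 0.1053
risk, non-users = 26/290 = 0.0897
risk difference = 0.1053 − 0.0897 = 0.016

RD: 0.016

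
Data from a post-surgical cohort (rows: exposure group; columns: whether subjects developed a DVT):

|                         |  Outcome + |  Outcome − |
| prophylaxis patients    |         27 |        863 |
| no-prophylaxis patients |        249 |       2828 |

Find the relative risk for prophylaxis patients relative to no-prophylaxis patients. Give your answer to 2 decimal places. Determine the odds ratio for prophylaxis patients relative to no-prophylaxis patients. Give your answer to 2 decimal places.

RR = 0.37; OR = 0.36

risk, prophylaxis patients = 27/890 = 0.03034
risk, no-prophylaxis patients = 249/3077 = 0.08092
RR = 0.03034 / 0.08092 = 0.37
odds, prophylaxis patients = 27/863 = 0.03129
odds, no-prophylaxis patients = 249/2828 = 0.08805
OR = 0.03129 / 0.08805 = 0.36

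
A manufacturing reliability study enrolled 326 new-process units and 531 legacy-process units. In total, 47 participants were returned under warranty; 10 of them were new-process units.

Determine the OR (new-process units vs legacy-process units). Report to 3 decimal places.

new-process units without the outcome: 326 − 10 = 316
legacy-process units with the outcome: 47 − 10 = 37
legacy-process units without the outcome: 531 − 37 = 494
odds, new-process units = 10/316 = 0.03165
odds, legacy-process units = 37/494 = 0.07490
OR = 0.03165 / 0.07490 = 0.423

OR: 0.423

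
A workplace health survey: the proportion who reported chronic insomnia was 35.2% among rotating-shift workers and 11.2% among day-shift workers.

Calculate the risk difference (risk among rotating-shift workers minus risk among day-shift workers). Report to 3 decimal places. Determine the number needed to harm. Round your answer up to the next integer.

RD = 0.240; NNH = 5

risk difference = 0.3520 − 0.1120 = 0.240
absolute risk difference = 0.240000
1 / 0.240000 = 4.167 → round up → 5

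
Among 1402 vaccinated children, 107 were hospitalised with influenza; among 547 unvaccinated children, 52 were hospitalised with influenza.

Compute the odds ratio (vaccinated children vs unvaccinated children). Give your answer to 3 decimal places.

OR = (107 × 495) / (1295 × 52) = 52965/67340 ≈ 0.787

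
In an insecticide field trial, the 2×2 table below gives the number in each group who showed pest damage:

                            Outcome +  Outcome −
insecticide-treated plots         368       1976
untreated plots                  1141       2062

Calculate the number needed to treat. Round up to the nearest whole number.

risk, insecticide-treated plots = 368/2344 = 0.156997
risk, untreated plots = 1141/3203 = 0.356229
absolute risk difference = 0.199232
1 / 0.199232 = 5.019 → round up → 6

NNT: 6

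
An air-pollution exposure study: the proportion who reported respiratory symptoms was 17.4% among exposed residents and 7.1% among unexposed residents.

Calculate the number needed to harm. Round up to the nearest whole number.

NNH ≈ 10

absolute risk difference = 0.103000
1 / 0.103000 = 9.709 → round up → 10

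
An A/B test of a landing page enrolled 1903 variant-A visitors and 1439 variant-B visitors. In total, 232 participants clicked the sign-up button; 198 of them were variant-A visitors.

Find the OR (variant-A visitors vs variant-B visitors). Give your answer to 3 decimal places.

OR ≈ 4.799

variant-A visitors without the outcome: 1903 − 198 = 1705
variant-B visitors with the outcome: 232 − 198 = 34
variant-B visitors without the outcome: 1439 − 34 = 1405
OR = (198 × 1405) / (1705 × 34) = 278190/57970 ≈ 4.799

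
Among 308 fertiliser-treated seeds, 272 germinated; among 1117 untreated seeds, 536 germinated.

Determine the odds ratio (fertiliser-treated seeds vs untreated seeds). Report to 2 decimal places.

OR = (272 × 581) / (36 × 536) = 158032/19296 ≈ 8.19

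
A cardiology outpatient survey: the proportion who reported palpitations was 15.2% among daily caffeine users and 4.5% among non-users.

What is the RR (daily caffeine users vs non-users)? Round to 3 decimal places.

RR = 0.15200 / 0.04500 = 3.378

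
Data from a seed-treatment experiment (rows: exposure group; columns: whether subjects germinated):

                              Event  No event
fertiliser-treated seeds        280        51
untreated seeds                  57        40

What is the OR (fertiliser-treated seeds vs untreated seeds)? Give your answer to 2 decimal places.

odds, fertiliser-treated seeds = 280/51 = 5.4902
odds, untreated seeds = 57/40 = 1.4250
OR = 5.4902 / 1.4250 = 3.85

OR ≈ 3.85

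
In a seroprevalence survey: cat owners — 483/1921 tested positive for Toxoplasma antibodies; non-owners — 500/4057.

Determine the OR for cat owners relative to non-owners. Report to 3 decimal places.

odds, cat owners = 483/1438 = 0.3359
odds, non-owners = 500/3557 = 0.1406
OR = 0.3359 / 0.1406 = 2.389

2.389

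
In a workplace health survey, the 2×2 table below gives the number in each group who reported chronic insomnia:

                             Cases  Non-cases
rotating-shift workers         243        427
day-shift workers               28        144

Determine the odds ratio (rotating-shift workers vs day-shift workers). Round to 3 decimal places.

OR = (243 × 144) / (427 × 28) = 34992/11956 ≈ 2.927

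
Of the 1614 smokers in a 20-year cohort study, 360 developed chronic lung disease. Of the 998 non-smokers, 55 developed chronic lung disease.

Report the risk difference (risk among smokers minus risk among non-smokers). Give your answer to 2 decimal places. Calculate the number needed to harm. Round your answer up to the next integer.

RD = 0.17; NNH = 6

risk, smokers = 360/1614 = 0.2230
risk, non-smokers = 55/998 = 0.0551
risk difference = 0.2230 − 0.0551 = 0.17
absolute risk difference = 0.167938
1 / 0.167938 = 5.955 → round up → 6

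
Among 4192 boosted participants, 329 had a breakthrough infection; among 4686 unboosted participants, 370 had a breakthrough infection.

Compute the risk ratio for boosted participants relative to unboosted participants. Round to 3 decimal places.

risk, boosted participants = 329/4192 = 0.0785
risk, unboosted participants = 370/4686 = 0.0790
RR = 0.0785 / 0.0790 = 0.994

0.994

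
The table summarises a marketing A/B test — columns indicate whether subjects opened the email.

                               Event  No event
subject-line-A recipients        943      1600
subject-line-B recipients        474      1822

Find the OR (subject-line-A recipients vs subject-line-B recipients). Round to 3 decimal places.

odds, subject-line-A recipients = 943/1600 = 0.5894
odds, subject-line-B recipients = 474/1822 = 0.2602
OR = 0.5894 / 0.2602 = 2.265

OR: 2.265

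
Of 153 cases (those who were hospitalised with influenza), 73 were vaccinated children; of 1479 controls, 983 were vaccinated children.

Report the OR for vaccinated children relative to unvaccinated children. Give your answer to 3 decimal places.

OR = (73 × 496) / (983 × 80) = 36208/78640 ≈ 0.460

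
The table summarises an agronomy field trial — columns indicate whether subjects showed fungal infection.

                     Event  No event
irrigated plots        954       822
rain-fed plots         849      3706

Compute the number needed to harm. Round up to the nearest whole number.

3

risk, irrigated plots = 954/1776 = 0.537162
risk, rain-fed plots = 849/4555 = 0.186389
absolute risk difference = 0.350774
1 / 0.350774 = 2.851 → round up → 3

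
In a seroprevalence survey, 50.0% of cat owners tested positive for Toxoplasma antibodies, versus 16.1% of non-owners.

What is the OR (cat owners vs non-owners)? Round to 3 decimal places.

odds, cat owners = 0.5000/0.5000 = 1.0000
odds, non-owners = 0.1610/0.8390 = 0.1919
OR = 1.0000 / 0.1919 = 5.211

5.211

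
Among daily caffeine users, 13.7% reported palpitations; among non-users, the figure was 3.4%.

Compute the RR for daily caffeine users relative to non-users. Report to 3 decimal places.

RR = 0.13700 / 0.03400 = 4.029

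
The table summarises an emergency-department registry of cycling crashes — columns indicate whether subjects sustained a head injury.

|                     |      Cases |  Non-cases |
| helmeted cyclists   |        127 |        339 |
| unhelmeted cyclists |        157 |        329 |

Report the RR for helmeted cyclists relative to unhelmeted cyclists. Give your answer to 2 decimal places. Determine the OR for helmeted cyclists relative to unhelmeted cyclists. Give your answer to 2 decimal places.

RR = 0.84; OR = 0.79

risk, helmeted cyclists = 127/466 = 0.2725
risk, unhelmeted cyclists = 157/486 = 0.3230
RR = 0.2725 / 0.3230 = 0.84
OR = (127 × 329) / (339 × 157) = 41783/53223 ≈ 0.79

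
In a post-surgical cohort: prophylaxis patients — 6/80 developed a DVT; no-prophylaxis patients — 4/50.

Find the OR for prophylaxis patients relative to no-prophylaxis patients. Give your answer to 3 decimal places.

OR = (6 × 46) / (74 × 4) = 276/296 ≈ 0.932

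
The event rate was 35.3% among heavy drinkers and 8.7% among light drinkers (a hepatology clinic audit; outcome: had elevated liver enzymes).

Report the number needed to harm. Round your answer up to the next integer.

absolute risk difference = 0.266000
1 / 0.266000 = 3.759 → round up → 4

4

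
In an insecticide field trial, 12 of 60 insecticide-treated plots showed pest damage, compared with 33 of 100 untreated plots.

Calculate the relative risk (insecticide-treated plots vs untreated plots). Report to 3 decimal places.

risk, insecticide-treated plots = 12/60 = 0.2000
risk, untreated plots = 33/100 = 0.3300
RR = 0.2000 / 0.3300 = 0.606

0.606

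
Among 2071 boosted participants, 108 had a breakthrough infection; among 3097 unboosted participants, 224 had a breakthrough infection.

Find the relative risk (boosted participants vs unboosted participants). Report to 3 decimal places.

0.721

risk, boosted participants = 108/2071 = 0.0521
risk, unboosted participants = 224/3097 = 0.0723
RR = 0.0521 / 0.0723 = 0.721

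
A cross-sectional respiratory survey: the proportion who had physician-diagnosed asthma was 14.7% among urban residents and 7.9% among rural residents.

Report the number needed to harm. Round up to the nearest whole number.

absolute risk difference = 0.068000
1 / 0.068000 = 14.706 → round up → 15

15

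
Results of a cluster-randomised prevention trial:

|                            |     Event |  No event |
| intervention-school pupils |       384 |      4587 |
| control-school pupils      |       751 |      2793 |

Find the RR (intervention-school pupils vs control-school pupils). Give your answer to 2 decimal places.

0.36

risk, intervention-school pupils = 384/4971 = 0.0772
risk, control-school pupils = 751/3544 = 0.2119
RR = 0.0772 / 0.2119 = 0.36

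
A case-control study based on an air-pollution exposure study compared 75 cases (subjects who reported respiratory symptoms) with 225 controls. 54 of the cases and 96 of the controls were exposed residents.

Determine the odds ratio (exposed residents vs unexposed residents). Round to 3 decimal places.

OR = (54 × 129) / (96 × 21) = 6966/2016 ≈ 3.455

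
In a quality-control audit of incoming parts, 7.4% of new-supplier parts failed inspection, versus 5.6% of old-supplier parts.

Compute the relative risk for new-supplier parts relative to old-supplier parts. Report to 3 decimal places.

RR = 0.0740 / 0.0560 = 1.321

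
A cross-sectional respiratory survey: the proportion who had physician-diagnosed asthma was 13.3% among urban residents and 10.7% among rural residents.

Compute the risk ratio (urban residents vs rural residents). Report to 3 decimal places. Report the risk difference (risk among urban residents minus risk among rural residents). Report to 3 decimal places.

RR = 0.1330 / 0.1070 = 1.243
risk difference = 0.1330 − 0.1070 = 0.026

RR = 1.243; RD = 0.026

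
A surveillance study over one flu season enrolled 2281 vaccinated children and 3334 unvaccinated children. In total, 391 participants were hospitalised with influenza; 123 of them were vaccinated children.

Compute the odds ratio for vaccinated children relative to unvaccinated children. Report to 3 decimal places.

0.652

vaccinated children without the outcome: 2281 − 123 = 2158
unvaccinated children with the outcome: 391 − 123 = 268
unvaccinated children without the outcome: 3334 − 268 = 3066
OR = (123 × 3066) / (2158 × 268) = 377118/578344 ≈ 0.652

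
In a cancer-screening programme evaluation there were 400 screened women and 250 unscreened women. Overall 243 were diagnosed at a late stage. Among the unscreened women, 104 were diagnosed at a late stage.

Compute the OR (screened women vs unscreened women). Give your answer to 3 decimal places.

screened women with the outcome: 243 − 104 = 139
screened women without the outcome: 400 − 139 = 261
unscreened women without the outcome: 250 − 104 = 146
OR = (139 × 146) / (261 × 104) = 20294/27144 ≈ 0.748

OR ≈ 0.748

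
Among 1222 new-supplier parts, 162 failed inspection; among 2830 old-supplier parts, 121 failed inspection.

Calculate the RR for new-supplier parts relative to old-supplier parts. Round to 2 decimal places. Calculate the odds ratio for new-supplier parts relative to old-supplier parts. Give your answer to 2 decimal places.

risk, new-supplier parts = 162/1222 = 0.13257
risk, old-supplier parts = 121/2830 = 0.04276
RR = 0.13257 / 0.04276 = 3.10
odds, new-supplier parts = 162/1060 = 0.15283
odds, old-supplier parts = 121/2709 = 0.04467
OR = 0.15283 / 0.04467 = 3.42

RR = 3.10; OR = 3.42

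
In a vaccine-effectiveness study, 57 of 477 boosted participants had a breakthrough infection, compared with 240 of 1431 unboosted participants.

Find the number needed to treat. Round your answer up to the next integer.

risk, boosted participants = 57/477 = 0.119497
risk, unboosted participants = 240/1431 = 0.167715
absolute risk difference = 0.048218
1 / 0.048218 = 20.739 → round up → 21

NNT ≈ 21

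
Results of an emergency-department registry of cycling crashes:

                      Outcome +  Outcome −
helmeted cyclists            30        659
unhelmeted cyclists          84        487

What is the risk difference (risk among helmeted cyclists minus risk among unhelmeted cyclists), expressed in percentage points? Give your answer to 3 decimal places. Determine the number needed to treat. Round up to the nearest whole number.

RD = -10.357; NNT = 10

risk, helmeted cyclists = 30/689 = 0.04354
risk, unhelmeted cyclists = 84/571 = 0.14711
risk difference = 0.04354 − 0.14711 = -0.10357 → -10.357 percentage points
absolute risk difference = 0.103569
1 / 0.103569 = 9.655 → round up → 10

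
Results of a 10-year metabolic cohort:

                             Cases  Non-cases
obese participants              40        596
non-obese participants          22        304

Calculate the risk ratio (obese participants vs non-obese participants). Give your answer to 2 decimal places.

risk, obese participants = 40/636 = 0.0629
risk, non-obese participants = 22/326 = 0.0675
RR = 0.0629 / 0.0675 = 0.93

RR: 0.93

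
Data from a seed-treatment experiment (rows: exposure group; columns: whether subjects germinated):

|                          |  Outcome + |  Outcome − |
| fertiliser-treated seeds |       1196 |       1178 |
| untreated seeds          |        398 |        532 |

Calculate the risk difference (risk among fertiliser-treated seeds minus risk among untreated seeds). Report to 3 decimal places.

RD ≈ 0.076

risk, fertiliser-treated seeds = 1196/2374 = 0.5038
risk, untreated seeds = 398/930 = 0.4280
risk difference = 0.5038 − 0.4280 = 0.076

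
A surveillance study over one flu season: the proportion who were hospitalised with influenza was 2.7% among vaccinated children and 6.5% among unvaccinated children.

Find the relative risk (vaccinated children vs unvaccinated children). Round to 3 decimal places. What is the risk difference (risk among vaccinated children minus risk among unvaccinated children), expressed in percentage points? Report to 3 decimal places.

RR = 0.415; RD = -3.800

RR = 0.02700 / 0.06500 = 0.415
risk difference = 0.02700 − 0.06500 = -0.03800 → -3.800 percentage points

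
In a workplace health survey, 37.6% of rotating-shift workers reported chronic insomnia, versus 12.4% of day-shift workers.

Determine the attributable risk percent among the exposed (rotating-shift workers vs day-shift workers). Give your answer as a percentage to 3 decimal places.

AR% = (0.3760 − 0.1240) / 0.3760 = 0.6702 → 67.021%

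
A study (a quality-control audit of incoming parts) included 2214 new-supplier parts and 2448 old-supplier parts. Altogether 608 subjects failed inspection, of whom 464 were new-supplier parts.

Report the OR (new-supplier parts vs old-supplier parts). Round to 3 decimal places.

4.242

new-supplier parts without the outcome: 2214 − 464 = 1750
old-supplier parts with the outcome: 608 − 464 = 144
old-supplier parts without the outcome: 2448 − 144 = 2304
OR = (464 × 2304) / (1750 × 144) = 1069056/252000 ≈ 4.242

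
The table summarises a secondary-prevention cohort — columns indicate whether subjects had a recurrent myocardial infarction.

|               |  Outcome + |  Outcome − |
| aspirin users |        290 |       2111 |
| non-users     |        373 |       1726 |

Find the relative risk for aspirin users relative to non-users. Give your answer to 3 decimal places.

RR: 0.680

risk, aspirin users = 290/2401 = 0.1208
risk, non-users = 373/2099 = 0.1777
RR = 0.1208 / 0.1777 = 0.680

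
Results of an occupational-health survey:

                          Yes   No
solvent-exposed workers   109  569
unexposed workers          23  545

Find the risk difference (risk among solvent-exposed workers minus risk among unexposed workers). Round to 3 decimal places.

0.120

risk, solvent-exposed workers = 109/678 = 0.16077
risk, unexposed workers = 23/568 = 0.04049
risk difference = 0.16077 − 0.04049 = 0.120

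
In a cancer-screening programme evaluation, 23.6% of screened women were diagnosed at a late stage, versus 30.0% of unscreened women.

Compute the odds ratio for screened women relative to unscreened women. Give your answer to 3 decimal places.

OR ≈ 0.721

odds, screened women = 0.2360/0.7640 = 0.3089
odds, unscreened women = 0.3000/0.7000 = 0.4286
OR = 0.3089 / 0.4286 = 0.721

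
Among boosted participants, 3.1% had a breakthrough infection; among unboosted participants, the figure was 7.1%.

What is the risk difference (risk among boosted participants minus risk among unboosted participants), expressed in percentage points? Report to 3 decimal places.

-4.000

risk difference = 0.03100 − 0.07100 = -0.04000 → -4.000 percentage points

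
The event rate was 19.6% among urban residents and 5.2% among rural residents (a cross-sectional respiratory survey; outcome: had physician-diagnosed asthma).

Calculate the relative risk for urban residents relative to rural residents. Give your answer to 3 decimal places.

RR = 0.1960 / 0.0520 = 3.769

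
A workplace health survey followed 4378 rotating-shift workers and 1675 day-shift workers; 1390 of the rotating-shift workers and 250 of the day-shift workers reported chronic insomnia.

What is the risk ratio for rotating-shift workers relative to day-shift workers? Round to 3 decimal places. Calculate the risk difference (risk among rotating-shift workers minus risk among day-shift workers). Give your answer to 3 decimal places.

RR = 2.127; RD = 0.168

risk, rotating-shift workers = 1390/4378 = 0.3175
risk, day-shift workers = 250/1675 = 0.1493
RR = 0.3175 / 0.1493 = 2.127
risk difference = 0.3175 − 0.1493 = 0.168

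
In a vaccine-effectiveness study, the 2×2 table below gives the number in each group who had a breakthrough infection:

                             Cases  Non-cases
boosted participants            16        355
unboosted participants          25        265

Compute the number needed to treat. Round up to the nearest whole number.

risk, boosted participants = 16/371 = 0.043127
risk, unboosted participants = 25/290 = 0.086207
absolute risk difference = 0.043080
1 / 0.043080 = 23.213 → round up → 24

NNT = 24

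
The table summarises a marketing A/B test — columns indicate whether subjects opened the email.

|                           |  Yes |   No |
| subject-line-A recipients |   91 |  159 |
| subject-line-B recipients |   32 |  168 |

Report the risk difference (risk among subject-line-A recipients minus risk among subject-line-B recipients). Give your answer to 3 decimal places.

RD ≈ 0.204

risk, subject-line-A recipients = 91/250 = 0.3640
risk, subject-line-B recipients = 32/200 = 0.1600
risk difference = 0.3640 − 0.1600 = 0.204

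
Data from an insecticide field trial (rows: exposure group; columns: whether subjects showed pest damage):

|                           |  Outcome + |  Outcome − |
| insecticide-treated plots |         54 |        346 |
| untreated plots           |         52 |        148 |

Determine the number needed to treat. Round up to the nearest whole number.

NNT = 8

risk, insecticide-treated plots = 54/400 = 0.135000
risk, untreated plots = 52/200 = 0.260000
absolute risk difference = 0.125000
1 / 0.125000 = 8.000 → round up → 8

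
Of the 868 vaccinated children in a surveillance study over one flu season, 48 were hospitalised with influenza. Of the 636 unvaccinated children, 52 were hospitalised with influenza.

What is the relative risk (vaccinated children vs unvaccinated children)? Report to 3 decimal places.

risk, vaccinated children = 48/868 = 0.0553
risk, unvaccinated children = 52/636 = 0.0818
RR = 0.0553 / 0.0818 = 0.676

RR ≈ 0.676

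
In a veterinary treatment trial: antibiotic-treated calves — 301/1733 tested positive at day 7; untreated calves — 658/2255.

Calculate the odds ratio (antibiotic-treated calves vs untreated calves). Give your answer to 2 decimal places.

OR = (301 × 1597) / (1432 × 658) = 480697/942256 ≈ 0.51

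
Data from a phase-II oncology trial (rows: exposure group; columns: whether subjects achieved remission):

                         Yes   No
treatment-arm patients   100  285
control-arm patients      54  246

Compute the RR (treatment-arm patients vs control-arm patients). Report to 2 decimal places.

risk, treatment-arm patients = 100/385 = 0.2597
risk, control-arm patients = 54/300 = 0.1800
RR = 0.2597 / 0.1800 = 1.44

1.44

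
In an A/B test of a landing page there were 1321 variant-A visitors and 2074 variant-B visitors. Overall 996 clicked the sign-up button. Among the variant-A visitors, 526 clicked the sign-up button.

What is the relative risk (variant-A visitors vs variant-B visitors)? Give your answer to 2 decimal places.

variant-A visitors without the outcome: 1321 − 526 = 795
variant-B visitors with the outcome: 996 − 526 = 470
variant-B visitors without the outcome: 2074 − 470 = 1604
risk, variant-A visitors = 526/1321 = 0.3982
risk, variant-B visitors = 470/2074 = 0.2266
RR = 0.3982 / 0.2266 = 1.76

RR ≈ 1.76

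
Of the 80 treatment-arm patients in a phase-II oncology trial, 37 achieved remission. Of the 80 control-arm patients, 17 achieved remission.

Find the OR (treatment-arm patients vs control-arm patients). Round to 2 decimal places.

OR = (37 × 63) / (43 × 17) = 2331/731 ≈ 3.19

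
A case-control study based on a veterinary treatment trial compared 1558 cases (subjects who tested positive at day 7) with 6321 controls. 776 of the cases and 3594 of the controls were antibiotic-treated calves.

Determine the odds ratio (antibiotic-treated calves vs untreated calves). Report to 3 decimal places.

OR = (776 × 2727) / (3594 × 782) = 2116152/2810508 ≈ 0.753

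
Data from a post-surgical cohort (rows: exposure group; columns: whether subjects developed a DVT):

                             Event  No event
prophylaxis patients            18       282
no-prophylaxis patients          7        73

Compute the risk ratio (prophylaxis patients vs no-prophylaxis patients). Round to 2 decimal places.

RR: 0.69

risk, prophylaxis patients = 18/300 = 0.0600
risk, no-prophylaxis patients = 7/80 = 0.0875
RR = 0.0600 / 0.0875 = 0.69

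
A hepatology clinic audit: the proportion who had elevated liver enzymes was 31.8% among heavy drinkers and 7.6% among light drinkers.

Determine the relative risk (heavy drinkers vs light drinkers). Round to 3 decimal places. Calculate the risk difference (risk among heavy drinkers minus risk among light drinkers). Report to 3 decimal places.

RR = 4.184; RD = 0.242

RR = 0.3180 / 0.0760 = 4.184
risk difference = 0.3180 − 0.0760 = 0.242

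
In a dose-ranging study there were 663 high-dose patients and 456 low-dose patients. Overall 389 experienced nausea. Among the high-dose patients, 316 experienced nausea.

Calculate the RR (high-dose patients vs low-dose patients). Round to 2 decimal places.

RR ≈ 2.98

high-dose patients without the outcome: 663 − 316 = 347
low-dose patients with the outcome: 389 − 316 = 73
low-dose patients without the outcome: 456 − 73 = 383
risk, high-dose patients = 316/663 = 0.4766
risk, low-dose patients = 73/456 = 0.1601
RR = 0.4766 / 0.1601 = 2.98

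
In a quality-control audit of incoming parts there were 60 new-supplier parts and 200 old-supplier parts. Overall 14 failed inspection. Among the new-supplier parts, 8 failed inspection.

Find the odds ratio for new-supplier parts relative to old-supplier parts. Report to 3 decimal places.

new-supplier parts without the outcome: 60 − 8 = 52
old-supplier parts with the outcome: 14 − 8 = 6
old-supplier parts without the outcome: 200 − 6 = 194
odds, new-supplier parts = 8/52 = 0.15385
odds, old-supplier parts = 6/194 = 0.03093
OR = 0.15385 / 0.03093 = 4.974

OR = 4.974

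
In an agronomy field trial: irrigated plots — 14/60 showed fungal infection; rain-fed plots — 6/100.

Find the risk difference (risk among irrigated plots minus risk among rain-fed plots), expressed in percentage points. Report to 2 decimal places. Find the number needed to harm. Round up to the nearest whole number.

RD = 17.33; NNH = 6

risk, irrigated plots = 14/60 = 0.2333
risk, rain-fed plots = 6/100 = 0.0600
risk difference = 0.2333 − 0.0600 = 0.1733 → 17.33 percentage points
absolute risk difference = 0.173333
1 / 0.173333 = 5.769 → round up → 6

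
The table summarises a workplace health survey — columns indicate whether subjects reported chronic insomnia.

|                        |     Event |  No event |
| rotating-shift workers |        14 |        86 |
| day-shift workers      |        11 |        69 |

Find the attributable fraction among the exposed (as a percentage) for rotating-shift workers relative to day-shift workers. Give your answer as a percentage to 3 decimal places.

risk, rotating-shift workers = 14/100 = 0.1400
risk, day-shift workers = 11/80 = 0.1375
AR% = (0.1400 − 0.1375) / 0.1400 = 0.0179 → 1.786%

AR% = 1.786%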